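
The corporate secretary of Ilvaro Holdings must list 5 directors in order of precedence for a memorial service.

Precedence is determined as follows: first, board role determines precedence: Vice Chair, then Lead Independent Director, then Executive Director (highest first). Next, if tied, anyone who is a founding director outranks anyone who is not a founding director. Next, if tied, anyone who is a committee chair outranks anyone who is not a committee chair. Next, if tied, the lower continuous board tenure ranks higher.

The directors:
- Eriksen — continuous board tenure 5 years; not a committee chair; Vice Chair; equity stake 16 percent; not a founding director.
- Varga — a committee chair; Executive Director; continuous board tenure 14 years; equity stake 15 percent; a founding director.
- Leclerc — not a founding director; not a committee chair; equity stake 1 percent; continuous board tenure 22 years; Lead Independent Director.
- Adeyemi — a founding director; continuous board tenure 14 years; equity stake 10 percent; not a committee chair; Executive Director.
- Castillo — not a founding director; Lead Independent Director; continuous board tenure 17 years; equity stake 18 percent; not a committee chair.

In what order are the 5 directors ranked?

Eriksen, Castillo, Leclerc, Varga, Adeyemi

By board role: Eriksen (Vice Chair); then Castillo and Leclerc (Lead Independent Director); then Varga and Adeyemi (Executive Director).
Castillo and Leclerc are each not a founding director, so the next rule applies.
Castillo and Leclerc are each not a committee chair, so the next rule applies.
Among Castillo and Leclerc, by continuous board tenure (lower first): Castillo (17 years) before Leclerc (22 years).
Varga and Adeyemi are each a founding director, so the next rule applies.
Among Varga and Adeyemi, a committee chair before not a committee chair: Varga (a committee chair) before Adeyemi (not a committee chair).
Full order: Eriksen, Castillo, Leclerc, Varga, Adeyemi.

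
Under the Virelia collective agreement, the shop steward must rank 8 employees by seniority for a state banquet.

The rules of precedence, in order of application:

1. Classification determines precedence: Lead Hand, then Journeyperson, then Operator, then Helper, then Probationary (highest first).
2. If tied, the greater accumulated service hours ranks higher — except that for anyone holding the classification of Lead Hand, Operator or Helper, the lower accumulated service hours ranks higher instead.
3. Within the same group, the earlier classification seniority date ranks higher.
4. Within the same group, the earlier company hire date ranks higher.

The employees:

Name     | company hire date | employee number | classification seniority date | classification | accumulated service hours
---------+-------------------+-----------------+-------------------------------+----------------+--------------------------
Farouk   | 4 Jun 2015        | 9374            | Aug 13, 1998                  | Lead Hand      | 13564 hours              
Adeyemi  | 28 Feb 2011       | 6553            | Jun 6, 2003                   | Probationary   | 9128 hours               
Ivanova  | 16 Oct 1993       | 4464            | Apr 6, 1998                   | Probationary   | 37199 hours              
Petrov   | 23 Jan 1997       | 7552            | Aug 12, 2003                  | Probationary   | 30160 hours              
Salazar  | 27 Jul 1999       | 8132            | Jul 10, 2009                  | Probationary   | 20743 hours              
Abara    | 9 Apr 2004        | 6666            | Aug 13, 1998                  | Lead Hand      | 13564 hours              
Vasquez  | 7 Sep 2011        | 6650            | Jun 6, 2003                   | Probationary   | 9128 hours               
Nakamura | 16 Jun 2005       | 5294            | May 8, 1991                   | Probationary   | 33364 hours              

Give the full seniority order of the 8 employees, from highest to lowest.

By classification: Abara and Farouk (Lead Hand); then Ivanova, Nakamura, Petrov, Salazar, Adeyemi and Vasquez (Probationary).
Abara and Farouk both have accumulated service hours 13564 hours, so the next rule applies.
Abara and Farouk both have classification seniority date Aug 13, 1998, so the next rule applies.
Among Abara and Farouk, by company hire date (earlier first): Abara (9 Apr 2004) before Farouk (4 Jun 2015).
Among Ivanova, Nakamura, Petrov, Salazar, Adeyemi and Vasquez, by accumulated service hours (higher first): Ivanova (37199 hours) before Nakamura (33364 hours) before Petrov (30160 hours) before Salazar (20743 hours) before Adeyemi and Vasquez (9128 hours).
Adeyemi and Vasquez both have classification seniority date Jun 6, 2003, so the next rule applies.
Among Adeyemi and Vasquez, by company hire date (earlier first): Adeyemi (28 Feb 2011) before Vasquez (7 Sep 2011).
Full order: Abara, Farouk, Ivanova, Nakamura, Petrov, Salazar, Adeyemi, Vasquez.

Abara, Farouk, Ivanova, Nakamura, Petrov, Salazar, Adeyemi, Vasquez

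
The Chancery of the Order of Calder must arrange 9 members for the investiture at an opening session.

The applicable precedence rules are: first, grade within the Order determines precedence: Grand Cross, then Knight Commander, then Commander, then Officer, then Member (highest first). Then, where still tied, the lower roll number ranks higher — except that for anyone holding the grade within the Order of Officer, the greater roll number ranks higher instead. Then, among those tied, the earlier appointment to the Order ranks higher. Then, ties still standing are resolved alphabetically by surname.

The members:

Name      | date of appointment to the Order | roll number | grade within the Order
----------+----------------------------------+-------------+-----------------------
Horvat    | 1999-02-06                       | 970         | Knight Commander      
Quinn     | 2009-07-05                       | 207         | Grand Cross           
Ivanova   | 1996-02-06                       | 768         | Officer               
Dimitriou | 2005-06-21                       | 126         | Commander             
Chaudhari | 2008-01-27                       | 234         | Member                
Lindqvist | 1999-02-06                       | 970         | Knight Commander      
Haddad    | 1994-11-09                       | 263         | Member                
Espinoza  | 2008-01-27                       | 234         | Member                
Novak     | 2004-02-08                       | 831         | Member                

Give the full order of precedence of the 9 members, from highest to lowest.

By grade within the Order: Quinn (Grand Cross); then Horvat and Lindqvist (Knight Commander); then Dimitriou (Commander); then Ivanova (Officer); then Chaudhari, Espinoza, Haddad and Novak (Member).
Horvat and Lindqvist both have roll number 970, so the next rule applies.
Horvat and Lindqvist both have date of appointment to the Order 1999-02-06, so the next rule applies.
Among Horvat and Lindqvist, alphabetically by surname: Horvat before Lindqvist.
Among Chaudhari, Espinoza, Haddad and Novak, by roll number (lower first): Chaudhari and Espinoza (234) before Haddad (263) before Novak (831).
Chaudhari and Espinoza both have date of appointment to the Order 2008-01-27, so the next rule applies.
Among Chaudhari and Espinoza, alphabetically by surname: Chaudhari before Espinoza.
Full order: Quinn, Horvat, Lindqvist, Dimitriou, Ivanova, Chaudhari, Espinoza, Haddad, Novak.

Quinn, Horvat, Lindqvist, Dimitriou, Ivanova, Chaudhari, Espinoza, Haddad, Novak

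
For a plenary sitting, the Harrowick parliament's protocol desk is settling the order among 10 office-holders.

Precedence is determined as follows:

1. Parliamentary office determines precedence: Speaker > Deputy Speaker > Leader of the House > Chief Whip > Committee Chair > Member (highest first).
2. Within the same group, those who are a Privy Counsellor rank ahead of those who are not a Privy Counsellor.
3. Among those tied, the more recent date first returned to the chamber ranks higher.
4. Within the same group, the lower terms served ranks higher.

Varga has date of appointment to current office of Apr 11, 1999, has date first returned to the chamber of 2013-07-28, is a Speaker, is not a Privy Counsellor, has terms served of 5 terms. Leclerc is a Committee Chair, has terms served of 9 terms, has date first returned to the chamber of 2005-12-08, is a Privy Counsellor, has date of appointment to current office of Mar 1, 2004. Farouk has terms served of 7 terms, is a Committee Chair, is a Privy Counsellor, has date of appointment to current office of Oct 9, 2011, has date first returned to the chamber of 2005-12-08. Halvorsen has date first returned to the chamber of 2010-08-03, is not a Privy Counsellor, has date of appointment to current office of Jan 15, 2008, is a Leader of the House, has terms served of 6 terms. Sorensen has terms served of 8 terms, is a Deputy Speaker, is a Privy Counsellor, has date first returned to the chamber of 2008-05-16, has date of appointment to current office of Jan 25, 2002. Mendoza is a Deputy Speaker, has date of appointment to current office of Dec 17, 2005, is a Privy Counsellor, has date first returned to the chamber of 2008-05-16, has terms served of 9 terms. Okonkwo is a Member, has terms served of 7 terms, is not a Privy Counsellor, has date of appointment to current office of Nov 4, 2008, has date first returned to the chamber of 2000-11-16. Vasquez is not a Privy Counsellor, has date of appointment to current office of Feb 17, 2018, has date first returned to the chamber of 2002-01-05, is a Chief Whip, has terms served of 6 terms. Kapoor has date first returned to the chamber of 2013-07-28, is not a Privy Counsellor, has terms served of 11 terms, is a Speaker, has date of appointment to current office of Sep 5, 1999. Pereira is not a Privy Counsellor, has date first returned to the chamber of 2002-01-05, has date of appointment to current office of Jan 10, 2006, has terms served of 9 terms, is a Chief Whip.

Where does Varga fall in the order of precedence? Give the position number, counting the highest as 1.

1

By parliamentary office: Varga and Kapoor (Speaker); then Sorensen and Mendoza (Deputy Speaker); then Halvorsen (Leader of the House); then Vasquez and Pereira (Chief Whip); then Farouk and Leclerc (Committee Chair); then Okonkwo (Member).
Varga and Kapoor are each not a Privy Counsellor, so the next rule applies.
Varga and Kapoor both have date first returned to the chamber 2013-07-28, so the next rule applies.
Among Varga and Kapoor, by terms served (lower first): Varga (5 terms) before Kapoor (11 terms).
Sorensen and Mendoza are each a Privy Counsellor, so the next rule applies.
Sorensen and Mendoza both have date first returned to the chamber 2008-05-16, so the next rule applies.
Among Sorensen and Mendoza, by terms served (lower first): Sorensen (8 terms) before Mendoza (9 terms).
Vasquez and Pereira are each not a Privy Counsellor, so the next rule applies.
Vasquez and Pereira both have date first returned to the chamber 2002-01-05, so the next rule applies.
Among Vasquez and Pereira, by terms served (lower first): Vasquez (6 terms) before Pereira (9 terms).
Farouk and Leclerc are each a Privy Counsellor, so the next rule applies.
Farouk and Leclerc both have date first returned to the chamber 2005-12-08, so the next rule applies.
Among Farouk and Leclerc, by terms served (lower first): Farouk (7 terms) before Leclerc (9 terms).
Order: Varga, Kapoor, Sorensen, Mendoza, Halvorsen, Vasquez, Pereira, Farouk, Leclerc, Okonkwo. So position 1.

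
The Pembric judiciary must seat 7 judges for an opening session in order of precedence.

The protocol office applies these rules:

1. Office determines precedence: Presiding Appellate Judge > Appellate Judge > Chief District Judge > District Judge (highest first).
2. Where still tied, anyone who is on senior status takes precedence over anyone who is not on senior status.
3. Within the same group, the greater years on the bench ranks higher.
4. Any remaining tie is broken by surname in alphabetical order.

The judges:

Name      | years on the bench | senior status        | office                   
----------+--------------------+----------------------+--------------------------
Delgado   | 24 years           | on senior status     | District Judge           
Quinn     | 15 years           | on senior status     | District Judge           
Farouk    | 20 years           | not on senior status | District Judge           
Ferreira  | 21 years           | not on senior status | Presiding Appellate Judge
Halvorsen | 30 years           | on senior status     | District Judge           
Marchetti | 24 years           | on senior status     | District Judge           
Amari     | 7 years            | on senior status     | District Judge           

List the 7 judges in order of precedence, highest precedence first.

Ferreira, Halvorsen, Delgado, Marchetti, Quinn, Amari, Farouk

By office: Ferreira (Presiding Appellate Judge); then Halvorsen, Delgado, Marchetti, Quinn, Amari and Farouk (District Judge).
Among Halvorsen, Delgado, Marchetti, Quinn, Amari and Farouk, on senior status before not on senior status: Halvorsen, Delgado, Marchetti, Quinn and Amari (on senior status) before Farouk (not on senior status).
Among Halvorsen, Delgado, Marchetti, Quinn and Amari, by years on the bench (higher first): Halvorsen (30 years) before Delgado and Marchetti (24 years) before Quinn (15 years) before Amari (7 years).
Among Delgado and Marchetti, alphabetically by surname: Delgado before Marchetti.
Full order: Ferreira, Halvorsen, Delgado, Marchetti, Quinn, Amari, Farouk.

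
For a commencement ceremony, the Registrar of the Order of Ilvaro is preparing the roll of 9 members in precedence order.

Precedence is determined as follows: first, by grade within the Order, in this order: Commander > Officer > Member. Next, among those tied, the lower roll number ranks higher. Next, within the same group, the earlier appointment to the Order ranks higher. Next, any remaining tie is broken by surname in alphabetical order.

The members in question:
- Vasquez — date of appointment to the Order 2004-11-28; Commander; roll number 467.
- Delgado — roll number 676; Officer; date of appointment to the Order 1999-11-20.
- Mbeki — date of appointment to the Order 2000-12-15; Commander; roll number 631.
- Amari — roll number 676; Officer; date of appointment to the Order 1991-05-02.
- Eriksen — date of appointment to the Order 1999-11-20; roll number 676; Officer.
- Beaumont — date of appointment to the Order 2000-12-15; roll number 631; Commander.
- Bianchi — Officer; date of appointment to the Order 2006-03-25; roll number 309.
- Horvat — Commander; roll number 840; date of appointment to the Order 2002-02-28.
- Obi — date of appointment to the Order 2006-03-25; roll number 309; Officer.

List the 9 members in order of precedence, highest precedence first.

Vasquez, Beaumont, Mbeki, Horvat, Bianchi, Obi, Amari, Delgado, Eriksen

By grade within the Order: Vasquez, Beaumont, Mbeki and Horvat (Commander); then Bianchi, Obi, Amari, Delgado and Eriksen (Officer).
Among Vasquez, Beaumont, Mbeki and Horvat, by roll number (lower first): Vasquez (467) before Beaumont and Mbeki (631) before Horvat (840).
Beaumont and Mbeki both have date of appointment to the Order 2000-12-15, so the next rule applies.
Among Beaumont and Mbeki, alphabetically by surname: Beaumont before Mbeki.
Among Bianchi, Obi, Amari, Delgado and Eriksen, by roll number (lower first): Bianchi and Obi (309) before Amari, Delgado and Eriksen (676).
Bianchi and Obi both have date of appointment to the Order 2006-03-25, so the next rule applies.
Among Bianchi and Obi, alphabetically by surname: Bianchi before Obi.
Among Amari, Delgado and Eriksen, by date of appointment to the Order (earlier first): Amari (1991-05-02) before Delgado and Eriksen (1999-11-20).
Among Delgado and Eriksen, alphabetically by surname: Delgado before Eriksen.
Full order: Vasquez, Beaumont, Mbeki, Horvat, Bianchi, Obi, Amari, Delgado, Eriksen.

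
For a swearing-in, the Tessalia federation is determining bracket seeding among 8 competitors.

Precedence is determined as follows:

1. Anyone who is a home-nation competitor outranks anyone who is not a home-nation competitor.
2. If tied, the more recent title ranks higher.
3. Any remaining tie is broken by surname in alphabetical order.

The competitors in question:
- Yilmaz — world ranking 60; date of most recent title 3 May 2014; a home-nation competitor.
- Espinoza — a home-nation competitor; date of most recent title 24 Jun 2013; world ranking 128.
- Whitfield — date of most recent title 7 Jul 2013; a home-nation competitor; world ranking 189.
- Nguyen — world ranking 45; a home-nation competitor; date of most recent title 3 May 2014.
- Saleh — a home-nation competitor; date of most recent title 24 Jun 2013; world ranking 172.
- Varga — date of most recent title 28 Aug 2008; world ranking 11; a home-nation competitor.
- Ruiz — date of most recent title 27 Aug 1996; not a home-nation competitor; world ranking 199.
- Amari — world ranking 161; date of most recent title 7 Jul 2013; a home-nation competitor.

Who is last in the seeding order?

Ruiz

By the first rule: Nguyen, Yilmaz, Amari, Whitfield, Espinoza, Saleh and Varga (each a home-nation competitor); then Ruiz (not a home-nation competitor).
Among Nguyen, Yilmaz, Amari, Whitfield, Espinoza, Saleh and Varga, by date of most recent title (later first): Nguyen and Yilmaz (3 May 2014) before Amari and Whitfield (7 Jul 2013) before Espinoza and Saleh (24 Jun 2013) before Varga (28 Aug 2008).
Among Nguyen and Yilmaz, alphabetically by surname: Nguyen before Yilmaz.
Among Amari and Whitfield, alphabetically by surname: Amari before Whitfield.
Among Espinoza and Saleh, alphabetically by surname: Espinoza before Saleh.
Order: Nguyen, Yilmaz, Amari, Whitfield, Espinoza, Saleh, Varga, Ruiz.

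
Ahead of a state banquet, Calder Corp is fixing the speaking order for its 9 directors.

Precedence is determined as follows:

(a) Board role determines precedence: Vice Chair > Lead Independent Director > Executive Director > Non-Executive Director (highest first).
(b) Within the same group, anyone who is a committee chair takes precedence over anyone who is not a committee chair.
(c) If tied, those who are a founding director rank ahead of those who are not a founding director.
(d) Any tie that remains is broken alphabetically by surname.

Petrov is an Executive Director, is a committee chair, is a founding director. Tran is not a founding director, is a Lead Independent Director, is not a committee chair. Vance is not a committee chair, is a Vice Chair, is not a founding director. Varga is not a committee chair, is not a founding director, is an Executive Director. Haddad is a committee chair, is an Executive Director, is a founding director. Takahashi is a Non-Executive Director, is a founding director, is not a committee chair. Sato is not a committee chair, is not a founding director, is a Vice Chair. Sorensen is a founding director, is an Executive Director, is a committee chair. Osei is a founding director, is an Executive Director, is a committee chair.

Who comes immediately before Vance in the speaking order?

By board role: Sato and Vance (Vice Chair); then Tran (Lead Independent Director); then Haddad, Osei, Petrov, Sorensen and Varga (Executive Director); then Takahashi (Non-Executive Director).
Sato and Vance are each not a committee chair, so the next rule applies.
Sato and Vance are each not a founding director, so the next rule applies.
Among Sato and Vance, alphabetically by surname: Sato before Vance.
Among Haddad, Osei, Petrov, Sorensen and Varga, a committee chair before not a committee chair: Haddad, Osei, Petrov and Sorensen (a committee chair) before Varga (not a committee chair).
Haddad, Osei, Petrov and Sorensen are each a founding director, so the next rule applies.
Among Haddad, Osei, Petrov and Sorensen, alphabetically by surname: Haddad before Osei before Petrov before Sorensen.
Order: Sato, Vance, Tran, Haddad, Osei, Petrov, Sorensen, Varga, Takahashi.

Sato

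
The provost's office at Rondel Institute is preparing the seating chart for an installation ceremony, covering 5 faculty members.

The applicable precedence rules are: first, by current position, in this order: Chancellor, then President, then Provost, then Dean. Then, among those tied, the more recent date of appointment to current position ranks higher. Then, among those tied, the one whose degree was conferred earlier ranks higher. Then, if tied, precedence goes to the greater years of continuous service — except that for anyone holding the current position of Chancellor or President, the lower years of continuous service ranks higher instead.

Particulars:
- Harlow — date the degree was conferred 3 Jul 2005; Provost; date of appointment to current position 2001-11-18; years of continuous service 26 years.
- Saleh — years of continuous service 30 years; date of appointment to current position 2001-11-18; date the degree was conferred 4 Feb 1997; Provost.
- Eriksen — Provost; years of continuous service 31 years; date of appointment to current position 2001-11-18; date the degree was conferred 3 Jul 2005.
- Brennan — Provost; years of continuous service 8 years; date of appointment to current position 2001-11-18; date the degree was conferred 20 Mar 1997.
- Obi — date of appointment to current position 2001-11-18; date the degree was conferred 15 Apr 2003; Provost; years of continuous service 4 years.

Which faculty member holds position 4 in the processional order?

By current position: Saleh, Brennan, Obi, Eriksen and Harlow (Provost).
Saleh, Brennan, Obi, Eriksen and Harlow all have date of appointment to current position 2001-11-18, so the next rule applies.
Among Saleh, Brennan, Obi, Eriksen and Harlow, by date the degree was conferred (earlier first): Saleh (4 Feb 1997) before Brennan (20 Mar 1997) before Obi (15 Apr 2003) before Eriksen and Harlow (3 Jul 2005).
Among Eriksen and Harlow, by years of continuous service (higher first): Eriksen (31 years) before Harlow (26 years).
Order: Saleh, Brennan, Obi, Eriksen, Harlow.

Eriksen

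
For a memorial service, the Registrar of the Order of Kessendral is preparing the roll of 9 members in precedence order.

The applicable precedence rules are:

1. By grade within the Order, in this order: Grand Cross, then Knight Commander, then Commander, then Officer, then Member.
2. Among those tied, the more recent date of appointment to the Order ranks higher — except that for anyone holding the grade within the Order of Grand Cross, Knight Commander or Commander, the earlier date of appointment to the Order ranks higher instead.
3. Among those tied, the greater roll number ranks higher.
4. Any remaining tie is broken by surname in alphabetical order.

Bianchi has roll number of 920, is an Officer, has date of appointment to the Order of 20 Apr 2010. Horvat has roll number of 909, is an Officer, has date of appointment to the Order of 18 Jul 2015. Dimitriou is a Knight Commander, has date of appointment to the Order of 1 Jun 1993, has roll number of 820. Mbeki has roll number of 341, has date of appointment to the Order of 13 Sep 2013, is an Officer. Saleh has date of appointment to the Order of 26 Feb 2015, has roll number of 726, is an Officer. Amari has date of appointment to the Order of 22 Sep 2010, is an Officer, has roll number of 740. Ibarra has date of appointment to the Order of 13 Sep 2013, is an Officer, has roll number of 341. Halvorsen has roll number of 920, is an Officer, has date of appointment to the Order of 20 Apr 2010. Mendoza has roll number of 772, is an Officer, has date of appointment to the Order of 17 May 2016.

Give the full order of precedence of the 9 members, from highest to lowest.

By grade within the Order: Dimitriou (Knight Commander); then Mendoza, Horvat, Saleh, Ibarra, Mbeki, Amari, Bianchi and Halvorsen (Officer).
Among Mendoza, Horvat, Saleh, Ibarra, Mbeki, Amari, Bianchi and Halvorsen, by date of appointment to the Order (later first): Mendoza (17 May 2016) before Horvat (18 Jul 2015) before Saleh (26 Feb 2015) before Ibarra and Mbeki (13 Sep 2013) before Amari (22 Sep 2010) before Bianchi and Halvorsen (20 Apr 2010).
Ibarra and Mbeki both have roll number 341, so the next rule applies.
Among Ibarra and Mbeki, alphabetically by surname: Ibarra before Mbeki.
Bianchi and Halvorsen both have roll number 920, so the next rule applies.
Among Bianchi and Halvorsen, alphabetically by surname: Bianchi before Halvorsen.
Full order: Dimitriou, Mendoza, Horvat, Saleh, Ibarra, Mbeki, Amari, Bianchi, Halvorsen.

Dimitriou, Mendoza, Horvat, Saleh, Ibarra, Mbeki, Amari, Bianchi, Halvorsen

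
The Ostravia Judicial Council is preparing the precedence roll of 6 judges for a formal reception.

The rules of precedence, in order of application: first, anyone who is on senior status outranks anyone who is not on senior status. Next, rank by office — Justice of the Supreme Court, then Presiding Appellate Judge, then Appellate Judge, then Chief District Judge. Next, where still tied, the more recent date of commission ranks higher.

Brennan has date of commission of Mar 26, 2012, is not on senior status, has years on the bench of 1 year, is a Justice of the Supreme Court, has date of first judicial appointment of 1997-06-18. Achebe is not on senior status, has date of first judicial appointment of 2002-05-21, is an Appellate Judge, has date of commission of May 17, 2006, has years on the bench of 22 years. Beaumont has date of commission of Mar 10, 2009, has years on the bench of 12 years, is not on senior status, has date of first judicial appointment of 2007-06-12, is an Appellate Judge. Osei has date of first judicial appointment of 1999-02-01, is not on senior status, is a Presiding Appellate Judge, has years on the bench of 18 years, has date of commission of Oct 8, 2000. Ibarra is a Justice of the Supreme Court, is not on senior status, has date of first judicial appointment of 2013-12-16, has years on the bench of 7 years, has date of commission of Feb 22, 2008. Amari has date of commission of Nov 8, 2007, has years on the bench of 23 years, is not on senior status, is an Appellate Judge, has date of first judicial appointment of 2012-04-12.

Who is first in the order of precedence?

By the first rule: Brennan, Ibarra, Osei, Beaumont, Amari and Achebe (each not on senior status).
Among Brennan, Ibarra, Osei, Beaumont, Amari and Achebe, by office: Brennan and Ibarra (Justice of the Supreme Court) before Osei (Presiding Appellate Judge) before Beaumont, Amari and Achebe (Appellate Judge).
Among Brennan and Ibarra, by date of commission (later first): Brennan (Mar 26, 2012) before Ibarra (Feb 22, 2008).
Among Beaumont, Amari and Achebe, by date of commission (later first): Beaumont (Mar 10, 2009) before Amari (Nov 8, 2007) before Achebe (May 17, 2006).
Order: Brennan, Ibarra, Osei, Beaumont, Amari, Achebe.

Brennan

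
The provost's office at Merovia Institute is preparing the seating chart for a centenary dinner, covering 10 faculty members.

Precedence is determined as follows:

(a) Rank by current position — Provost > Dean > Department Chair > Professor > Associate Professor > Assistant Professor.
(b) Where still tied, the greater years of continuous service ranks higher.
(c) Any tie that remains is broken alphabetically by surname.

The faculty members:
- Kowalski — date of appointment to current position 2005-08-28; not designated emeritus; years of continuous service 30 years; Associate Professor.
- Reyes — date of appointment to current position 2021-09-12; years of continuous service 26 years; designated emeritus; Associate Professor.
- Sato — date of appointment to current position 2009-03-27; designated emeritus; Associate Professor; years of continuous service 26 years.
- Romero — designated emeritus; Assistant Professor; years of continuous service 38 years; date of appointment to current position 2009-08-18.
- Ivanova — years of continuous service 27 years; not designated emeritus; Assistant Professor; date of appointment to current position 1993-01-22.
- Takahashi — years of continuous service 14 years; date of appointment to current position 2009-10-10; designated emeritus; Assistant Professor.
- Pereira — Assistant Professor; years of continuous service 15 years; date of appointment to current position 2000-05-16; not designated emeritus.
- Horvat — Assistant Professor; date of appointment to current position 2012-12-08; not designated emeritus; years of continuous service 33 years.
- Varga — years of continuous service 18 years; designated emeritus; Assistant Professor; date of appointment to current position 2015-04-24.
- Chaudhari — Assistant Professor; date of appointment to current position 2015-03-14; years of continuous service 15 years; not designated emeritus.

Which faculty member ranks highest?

By current position: Kowalski, Reyes and Sato (Associate Professor); then Romero, Horvat, Ivanova, Varga, Chaudhari, Pereira and Takahashi (Assistant Professor).
Among Kowalski, Reyes and Sato, by years of continuous service (higher first): Kowalski (30 years) before Reyes and Sato (26 years).
Among Reyes and Sato, alphabetically by surname: Reyes before Sato.
Among Romero, Horvat, Ivanova, Varga, Chaudhari, Pereira and Takahashi, by years of continuous service (higher first): Romero (38 years) before Horvat (33 years) before Ivanova (27 years) before Varga (18 years) before Chaudhari and Pereira (15 years) before Takahashi (14 years).
Among Chaudhari and Pereira, alphabetically by surname: Chaudhari before Pereira.
Order: Kowalski, Reyes, Sato, Romero, Horvat, Ivanova, Varga, Chaudhari, Pereira, Takahashi.

Kowalski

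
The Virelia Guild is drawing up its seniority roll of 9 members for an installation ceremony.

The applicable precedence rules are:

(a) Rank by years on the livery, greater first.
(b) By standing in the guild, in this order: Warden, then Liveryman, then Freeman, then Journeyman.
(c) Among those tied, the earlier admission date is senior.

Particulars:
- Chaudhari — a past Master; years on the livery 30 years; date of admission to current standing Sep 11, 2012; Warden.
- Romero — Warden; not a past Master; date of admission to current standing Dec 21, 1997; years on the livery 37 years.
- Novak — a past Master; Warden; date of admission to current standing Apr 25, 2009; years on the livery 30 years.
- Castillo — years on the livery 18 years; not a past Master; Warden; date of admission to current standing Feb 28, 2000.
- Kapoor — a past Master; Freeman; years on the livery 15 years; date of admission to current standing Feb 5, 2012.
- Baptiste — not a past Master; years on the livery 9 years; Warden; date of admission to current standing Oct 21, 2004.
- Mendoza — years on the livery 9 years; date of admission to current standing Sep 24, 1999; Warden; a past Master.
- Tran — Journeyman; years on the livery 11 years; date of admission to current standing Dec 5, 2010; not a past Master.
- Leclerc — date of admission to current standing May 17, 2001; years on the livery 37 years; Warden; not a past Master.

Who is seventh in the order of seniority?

Tran

By years on the livery (higher first): Romero and Leclerc (both 37 years); then Novak and Chaudhari (both 30 years); then Castillo (18 years); then Kapoor (15 years); then Tran (11 years); then Mendoza and Baptiste (both 9 years).
Romero and Leclerc are each Warden, so the next rule applies.
Among Romero and Leclerc, by date of admission to current standing (earlier first): Romero (Dec 21, 1997) before Leclerc (May 17, 2001).
Novak and Chaudhari are each Warden, so the next rule applies.
Among Novak and Chaudhari, by date of admission to current standing (earlier first): Novak (Apr 25, 2009) before Chaudhari (Sep 11, 2012).
Mendoza and Baptiste are each Warden, so the next rule applies.
Among Mendoza and Baptiste, by date of admission to current standing (earlier first): Mendoza (Sep 24, 1999) before Baptiste (Oct 21, 2004).
Order: Romero, Leclerc, Novak, Chaudhari, Castillo, Kapoor, Tran, Mendoza, Baptiste.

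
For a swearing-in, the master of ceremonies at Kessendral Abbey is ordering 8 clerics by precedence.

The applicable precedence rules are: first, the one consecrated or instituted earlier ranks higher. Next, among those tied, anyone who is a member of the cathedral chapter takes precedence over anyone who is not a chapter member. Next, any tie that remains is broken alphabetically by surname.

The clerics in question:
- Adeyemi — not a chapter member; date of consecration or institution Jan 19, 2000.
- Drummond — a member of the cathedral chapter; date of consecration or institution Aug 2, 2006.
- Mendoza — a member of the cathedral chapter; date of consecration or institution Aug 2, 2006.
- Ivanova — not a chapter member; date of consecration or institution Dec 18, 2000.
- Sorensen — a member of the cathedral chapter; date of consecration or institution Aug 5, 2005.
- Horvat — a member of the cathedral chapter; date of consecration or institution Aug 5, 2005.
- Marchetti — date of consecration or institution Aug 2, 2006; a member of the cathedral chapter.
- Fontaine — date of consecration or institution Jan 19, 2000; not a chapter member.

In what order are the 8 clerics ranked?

By date of consecration or institution (earlier first): Adeyemi and Fontaine (both Jan 19, 2000); then Ivanova (Dec 18, 2000); then Horvat and Sorensen (both Aug 5, 2005); then Drummond, Marchetti and Mendoza (each Aug 2, 2006).
Adeyemi and Fontaine are each not a chapter member, so the next rule applies.
Among Adeyemi and Fontaine, alphabetically by surname: Adeyemi before Fontaine.
Horvat and Sorensen are each a member of the cathedral chapter, so the next rule applies.
Among Horvat and Sorensen, alphabetically by surname: Horvat before Sorensen.
Drummond, Marchetti and Mendoza are each a member of the cathedral chapter, so the next rule applies.
Among Drummond, Marchetti and Mendoza, alphabetically by surname: Drummond before Marchetti before Mendoza.
Full order: Adeyemi, Fontaine, Ivanova, Horvat, Sorensen, Drummond, Marchetti, Mendoza.

Adeyemi, Fontaine, Ivanova, Horvat, Sorensen, Drummond, Marchetti, Mendoza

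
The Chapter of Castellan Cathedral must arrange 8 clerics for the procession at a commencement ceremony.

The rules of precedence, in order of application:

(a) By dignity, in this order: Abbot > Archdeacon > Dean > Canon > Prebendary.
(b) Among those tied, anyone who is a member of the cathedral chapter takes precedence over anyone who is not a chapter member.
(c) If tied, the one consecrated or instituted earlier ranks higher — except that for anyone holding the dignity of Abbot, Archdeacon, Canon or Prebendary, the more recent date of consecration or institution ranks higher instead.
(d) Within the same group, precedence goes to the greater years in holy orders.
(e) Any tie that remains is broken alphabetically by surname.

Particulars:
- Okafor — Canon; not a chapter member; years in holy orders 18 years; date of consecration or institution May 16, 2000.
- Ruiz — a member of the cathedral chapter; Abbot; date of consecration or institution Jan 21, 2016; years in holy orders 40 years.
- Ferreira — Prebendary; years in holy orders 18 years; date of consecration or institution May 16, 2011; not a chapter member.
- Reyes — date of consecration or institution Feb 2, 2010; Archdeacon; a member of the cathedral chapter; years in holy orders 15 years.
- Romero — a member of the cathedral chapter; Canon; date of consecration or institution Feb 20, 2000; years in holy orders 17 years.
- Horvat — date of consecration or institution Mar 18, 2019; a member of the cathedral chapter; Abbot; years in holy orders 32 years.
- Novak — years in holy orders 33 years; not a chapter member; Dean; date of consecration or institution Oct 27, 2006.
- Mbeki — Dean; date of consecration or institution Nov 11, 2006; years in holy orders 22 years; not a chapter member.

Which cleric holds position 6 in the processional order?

By dignity: Horvat and Ruiz (Abbot); then Reyes (Archdeacon); then Novak and Mbeki (Dean); then Romero and Okafor (Canon); then Ferreira (Prebendary).
Horvat and Ruiz are each a member of the cathedral chapter, so the next rule applies.
Among Horvat and Ruiz, by date of consecration or institution (later first) (reversed rule for this group): Horvat (Mar 18, 2019) before Ruiz (Jan 21, 2016).
Novak and Mbeki are each not a chapter member, so the next rule applies.
Among Novak and Mbeki, by date of consecration or institution (earlier first): Novak (Oct 27, 2006) before Mbeki (Nov 11, 2006).
Among Romero and Okafor, a member of the cathedral chapter before not a chapter member: Romero (a member of the cathedral chapter) before Okafor (not a chapter member).
Order: Horvat, Ruiz, Reyes, Novak, Mbeki, Romero, Okafor, Ferreira.

Romero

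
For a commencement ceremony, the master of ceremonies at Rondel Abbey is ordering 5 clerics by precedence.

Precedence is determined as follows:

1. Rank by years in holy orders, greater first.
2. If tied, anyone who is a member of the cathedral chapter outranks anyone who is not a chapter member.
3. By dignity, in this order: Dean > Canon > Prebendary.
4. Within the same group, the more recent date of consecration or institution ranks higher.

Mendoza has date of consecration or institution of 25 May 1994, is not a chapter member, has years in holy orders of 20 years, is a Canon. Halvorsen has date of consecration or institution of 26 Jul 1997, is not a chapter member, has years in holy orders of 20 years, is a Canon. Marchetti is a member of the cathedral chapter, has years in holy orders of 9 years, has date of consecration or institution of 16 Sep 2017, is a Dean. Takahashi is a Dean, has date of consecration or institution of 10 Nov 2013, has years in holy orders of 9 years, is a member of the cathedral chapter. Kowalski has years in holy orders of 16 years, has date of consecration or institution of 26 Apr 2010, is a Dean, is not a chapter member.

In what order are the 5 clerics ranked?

By years in holy orders (higher first): Halvorsen and Mendoza (both 20 years); then Kowalski (16 years); then Marchetti and Takahashi (both 9 years).
Halvorsen and Mendoza are each not a chapter member, so the next rule applies.
Halvorsen and Mendoza are each Canon, so the next rule applies.
Among Halvorsen and Mendoza, by date of consecration or institution (later first): Halvorsen (26 Jul 1997) before Mendoza (25 May 1994).
Marchetti and Takahashi are each a member of the cathedral chapter, so the next rule applies.
Marchetti and Takahashi are each Dean, so the next rule applies.
Among Marchetti and Takahashi, by date of consecration or institution (later first): Marchetti (16 Sep 2017) before Takahashi (10 Nov 2013).
Full order: Halvorsen, Mendoza, Kowalski, Marchetti, Takahashi.

Halvorsen, Mendoza, Kowalski, Marchetti, Takahashi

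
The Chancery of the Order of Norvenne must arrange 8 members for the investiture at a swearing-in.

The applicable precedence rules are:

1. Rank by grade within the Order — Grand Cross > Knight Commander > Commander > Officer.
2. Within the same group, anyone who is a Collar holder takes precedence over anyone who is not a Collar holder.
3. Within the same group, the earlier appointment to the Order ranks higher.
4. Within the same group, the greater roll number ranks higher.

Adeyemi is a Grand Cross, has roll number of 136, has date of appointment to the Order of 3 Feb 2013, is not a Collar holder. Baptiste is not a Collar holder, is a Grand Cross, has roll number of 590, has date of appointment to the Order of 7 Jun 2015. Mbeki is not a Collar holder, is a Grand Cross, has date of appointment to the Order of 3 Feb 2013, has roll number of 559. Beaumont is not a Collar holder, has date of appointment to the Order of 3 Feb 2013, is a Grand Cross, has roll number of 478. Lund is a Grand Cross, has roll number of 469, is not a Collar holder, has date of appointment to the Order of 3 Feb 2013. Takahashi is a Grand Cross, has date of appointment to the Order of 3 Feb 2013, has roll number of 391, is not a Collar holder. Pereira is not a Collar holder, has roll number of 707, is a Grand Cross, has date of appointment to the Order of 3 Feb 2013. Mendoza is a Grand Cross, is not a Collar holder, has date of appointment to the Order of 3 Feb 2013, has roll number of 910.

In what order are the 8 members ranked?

Mendoza, Pereira, Mbeki, Beaumont, Lund, Takahashi, Adeyemi, Baptiste

By grade within the Order: Mendoza, Pereira, Mbeki, Beaumont, Lund, Takahashi, Adeyemi and Baptiste (Grand Cross).
Mendoza, Pereira, Mbeki, Beaumont, Lund, Takahashi, Adeyemi and Baptiste are each not a Collar holder, so the next rule applies.
Among Mendoza, Pereira, Mbeki, Beaumont, Lund, Takahashi, Adeyemi and Baptiste, by date of appointment to the Order (earlier first): Mendoza, Pereira, Mbeki, Beaumont, Lund, Takahashi and Adeyemi (3 Feb 2013) before Baptiste (7 Jun 2015).
Among Mendoza, Pereira, Mbeki, Beaumont, Lund, Takahashi and Adeyemi, by roll number (higher first): Mendoza (910) before Pereira (707) before Mbeki (559) before Beaumont (478) before Lund (469) before Takahashi (391) before Adeyemi (136).
Full order: Mendoza, Pereira, Mbeki, Beaumont, Lund, Takahashi, Adeyemi, Baptiste.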